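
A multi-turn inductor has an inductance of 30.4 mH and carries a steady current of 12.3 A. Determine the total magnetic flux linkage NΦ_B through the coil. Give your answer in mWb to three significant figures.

NΦ_B ≈ 374 mWb

From L = NΦ_B/I, the flux linkage is NΦ_B = LI.
NΦ_B = (3.040×10^-2 H)(12.3 A) = 0.3739 Wb.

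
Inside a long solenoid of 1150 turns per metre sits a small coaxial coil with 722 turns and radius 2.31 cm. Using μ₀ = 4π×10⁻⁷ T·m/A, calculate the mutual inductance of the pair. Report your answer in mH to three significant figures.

M ≈ 1.75 mH

The outer solenoid produces a uniform field B₁ = μ₀n₁I₁ across the inner coil,
so the flux linkage is N₂Φ = N₂B₁A₂ = μ₀n₁N₂A₂·I₁, giving M = μ₀n₁N₂A₂.
A₂ = πr² = π(2.310×10^-2 m)² = 1.676×10^-3 m².
M = (4π×10⁻⁷)(1150)(722)(1.676×10^-3) = 1.749×10^-3 H.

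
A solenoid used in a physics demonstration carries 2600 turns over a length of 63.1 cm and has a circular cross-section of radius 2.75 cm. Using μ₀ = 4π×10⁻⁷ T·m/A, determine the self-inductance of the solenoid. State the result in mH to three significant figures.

L ≈ 32.0 mH

A = πr² = π(2.750×10^-2 m)² = 2.376×10^-3 m².
For a long solenoid, L = μ₀N²A/ℓ.
L = (4π×10⁻⁷)(2600)²(2.376×10^-3)/(0.631 m) = 3.198×10^-2 H.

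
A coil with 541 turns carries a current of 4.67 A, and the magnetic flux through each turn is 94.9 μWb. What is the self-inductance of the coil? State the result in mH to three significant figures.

L ≈ 11.0 mH

Self-inductance is defined by L = NΦ_B/I (flux linkage over current).
L = (541)(9.490×10^-5 Wb)/(4.67 A) = 1.099×10^-2 H.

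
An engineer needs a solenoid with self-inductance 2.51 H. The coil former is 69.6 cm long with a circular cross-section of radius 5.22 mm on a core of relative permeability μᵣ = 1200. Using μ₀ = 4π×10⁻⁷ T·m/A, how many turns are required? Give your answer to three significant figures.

A = πr² = π(5.220×10^-3 m)² = 8.560×10^-5 m².
From L = μ₀μᵣN²A/ℓ, N = √(Lℓ / (μ₀μᵣA)).
N = √[(2.51)(0.696) / ((4π×10⁻⁷)(1200)×8.560×10^-5)] = √(1.353×10^7) ≈ 3678.8.

N ≈ 3680 turns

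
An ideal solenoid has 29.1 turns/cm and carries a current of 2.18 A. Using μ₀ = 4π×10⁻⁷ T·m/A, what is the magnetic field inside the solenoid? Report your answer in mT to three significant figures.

B ≈ 7.97 mT

Inside a long solenoid, B = μ₀nI.
B = (4π×10⁻⁷)(2.910×10^3 m⁻¹)(2.18 A) = 7.972×10^-3 T.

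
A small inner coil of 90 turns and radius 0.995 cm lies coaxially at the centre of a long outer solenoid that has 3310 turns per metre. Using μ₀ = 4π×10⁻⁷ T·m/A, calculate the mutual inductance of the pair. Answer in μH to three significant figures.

The outer solenoid produces a uniform field B₁ = μ₀n₁I₁ across the inner coil,
so the flux linkage is N₂Φ = N₂B₁A₂ = μ₀n₁N₂A₂·I₁, giving M = μ₀n₁N₂A₂.
A₂ = πr² = π(9.950×10^-3 m)² = 3.110×10^-4 m².
M = (4π×10⁻⁷)(3310)(90)(3.110×10^-4) = 1.164×10^-4 H.

M ≈ 116 μH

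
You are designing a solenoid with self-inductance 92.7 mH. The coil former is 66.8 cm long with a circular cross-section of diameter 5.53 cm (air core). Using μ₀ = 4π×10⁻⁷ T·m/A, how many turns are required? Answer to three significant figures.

A = π(d/2)² = π(2.765×10^-2 m)² = 2.402×10^-3 m².
From L = μ₀N²A/ℓ, N = √(Lℓ / (μ₀A)).
N = √[(9.270×10^-2)(0.668) / ((4π×10⁻⁷)×2.402×10^-3)] = √(2.052×10^7) ≈ 4529.5.

N ≈ 4530 turns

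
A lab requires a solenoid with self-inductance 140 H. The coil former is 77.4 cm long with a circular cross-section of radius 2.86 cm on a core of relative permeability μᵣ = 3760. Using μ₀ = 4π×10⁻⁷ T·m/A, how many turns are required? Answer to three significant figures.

A = πr² = π(2.860×10^-2 m)² = 2.570×10^-3 m².
From L = μ₀μᵣN²A/ℓ, N = √(Lℓ / (μ₀μᵣA)).
N = √[(140)(0.774) / ((4π×10⁻⁷)(3760)×2.570×10^-3)] = √(8.9246×10^6) ≈ 2987.4.

N ≈ 2990 turns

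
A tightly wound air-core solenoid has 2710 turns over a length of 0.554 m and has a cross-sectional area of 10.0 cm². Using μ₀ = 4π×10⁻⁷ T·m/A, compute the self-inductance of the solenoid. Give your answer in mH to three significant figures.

A = 10.0 cm² = 1.000×10^-3 m².
For a long solenoid, L = μ₀N²A/ℓ.
L = (4π×10⁻⁷)(2710)²(1.000×10^-3)/(0.554 m) = 1.666×10^-2 H.

L ≈ 16.7 mH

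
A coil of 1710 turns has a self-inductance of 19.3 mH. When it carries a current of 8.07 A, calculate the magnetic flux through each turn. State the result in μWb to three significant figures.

From L = NΦ_B/I, the flux per turn is Φ_B = LI/N.
Φ_B = (1.930×10^-2 H)(8.07 A)/1710 = 9.108×10^-5 Wb.

Φ_B ≈ 91.1 μWb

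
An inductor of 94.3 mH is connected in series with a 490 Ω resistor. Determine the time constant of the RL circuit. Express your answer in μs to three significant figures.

τ ≈ 192 μs

τ = L/R = (9.430×10^-2 H)/(490 Ω) = 1.924×10^-4 s.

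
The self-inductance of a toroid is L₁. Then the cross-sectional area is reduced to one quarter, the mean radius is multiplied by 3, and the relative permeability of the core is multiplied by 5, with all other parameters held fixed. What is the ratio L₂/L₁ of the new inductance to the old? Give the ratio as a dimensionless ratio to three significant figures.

For a toroid, L ∝ μᵣN²A/R.
L₂/L₁ = (0.25) × (3)^-1 × (5) = 0.417.

L₂/L₁ = 0.417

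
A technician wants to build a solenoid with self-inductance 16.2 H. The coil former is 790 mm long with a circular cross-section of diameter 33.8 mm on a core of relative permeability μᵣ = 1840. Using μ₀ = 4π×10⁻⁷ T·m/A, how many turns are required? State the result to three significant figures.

A = π(d/2)² = π(1.690×10^-2 m)² = 8.973×10^-4 m².
From L = μ₀μᵣN²A/ℓ, N = √(Lℓ / (μ₀μᵣA)).
N = √[(16.2)(0.79) / ((4π×10⁻⁷)(1840)×8.973×10^-4)] = √(6.169×10^6) ≈ 2483.7.

N ≈ 2480 turns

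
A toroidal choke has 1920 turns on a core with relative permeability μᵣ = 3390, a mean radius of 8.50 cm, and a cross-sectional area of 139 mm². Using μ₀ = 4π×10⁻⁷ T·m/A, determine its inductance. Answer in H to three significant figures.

L ≈ 4.09 H

For a thin toroid, L = μ₀μᵣN²A/(2πR).
L = (4π×10⁻⁷)(3390)(1920)²(1.390×10^-4) / (2π×8.500×10^-2 m) = 4.087 H.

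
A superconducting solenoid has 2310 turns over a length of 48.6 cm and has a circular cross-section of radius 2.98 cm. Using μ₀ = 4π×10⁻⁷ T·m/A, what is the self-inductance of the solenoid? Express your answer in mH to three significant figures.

L ≈ 38.5 mH

A = πr² = π(2.980×10^-2 m)² = 2.790×10^-3 m².
For a long solenoid, L = μ₀N²A/ℓ.
L = (4π×10⁻⁷)(2310)²(2.790×10^-3)/(0.486 m) = 3.849×10^-2 H.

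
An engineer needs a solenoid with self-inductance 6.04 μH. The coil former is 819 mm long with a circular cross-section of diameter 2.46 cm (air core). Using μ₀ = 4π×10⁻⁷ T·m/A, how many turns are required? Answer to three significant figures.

A = π(d/2)² = π(1.230×10^-2 m)² = 4.753×10^-4 m².
From L = μ₀N²A/ℓ, N = √(Lℓ / (μ₀A)).
N = √[(6.040×10^-6)(0.819) / ((4π×10⁻⁷)×4.753×10^-4)] = √(8.282×10^3) ≈ 91.0.

N ≈ 91 turns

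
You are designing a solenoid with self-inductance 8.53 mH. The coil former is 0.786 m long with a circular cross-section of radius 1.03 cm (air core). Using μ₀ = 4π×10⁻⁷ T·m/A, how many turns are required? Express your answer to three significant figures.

A = πr² = π(1.030×10^-2 m)² = 3.333×10^-4 m².
From L = μ₀N²A/ℓ, N = √(Lℓ / (μ₀A)).
N = √[(8.530×10^-3)(0.786) / ((4π×10⁻⁷)×3.333×10^-4)] = √(1.601×10^7) ≈ 4001.0.

N ≈ 4000 turns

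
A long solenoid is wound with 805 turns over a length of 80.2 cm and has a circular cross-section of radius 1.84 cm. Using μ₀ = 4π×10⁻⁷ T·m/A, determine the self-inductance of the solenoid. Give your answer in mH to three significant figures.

L ≈ 1.08 mH

A = πr² = π(1.840×10^-2 m)² = 1.064×10^-3 m².
For a long solenoid, L = μ₀N²A/ℓ.
L = (4π×10⁻⁷)(805)²(1.064×10^-3)/(0.802 m) = 1.080×10^-3 H.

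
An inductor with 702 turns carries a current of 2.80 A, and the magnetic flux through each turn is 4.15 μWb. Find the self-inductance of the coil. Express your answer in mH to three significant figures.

Self-inductance is defined by L = NΦ_B/I (flux linkage over current).
L = (702)(4.150×10^-6 Wb)/(2.80 A) = 1.040×10^-3 H.

L ≈ 1.04 mH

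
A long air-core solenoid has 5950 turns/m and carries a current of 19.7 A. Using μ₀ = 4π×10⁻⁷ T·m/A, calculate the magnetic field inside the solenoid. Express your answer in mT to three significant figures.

Inside a long solenoid, B = μ₀nI.
B = (4π×10⁻⁷)(5.950×10^3 m⁻¹)(19.7 A) = 0.1473 T.

B ≈ 147 mT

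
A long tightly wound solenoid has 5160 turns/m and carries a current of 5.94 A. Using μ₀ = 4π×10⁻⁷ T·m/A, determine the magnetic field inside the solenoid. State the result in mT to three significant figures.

B ≈ 38.5 mT

Inside a long solenoid, B = μ₀nI.
B = (4π×10⁻⁷)(5.160×10^3 m⁻¹)(5.94 A) = 3.852×10^-2 T.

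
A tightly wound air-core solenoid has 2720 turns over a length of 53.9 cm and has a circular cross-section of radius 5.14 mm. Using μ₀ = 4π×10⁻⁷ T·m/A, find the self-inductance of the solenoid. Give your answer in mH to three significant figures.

A = πr² = π(5.140×10^-3 m)² = 8.300×10^-5 m².
For a long solenoid, L = μ₀N²A/ℓ.
L = (4π×10⁻⁷)(2720)²(8.300×10^-5)/(0.539 m) = 1.432×10^-3 H.

L ≈ 1.43 mH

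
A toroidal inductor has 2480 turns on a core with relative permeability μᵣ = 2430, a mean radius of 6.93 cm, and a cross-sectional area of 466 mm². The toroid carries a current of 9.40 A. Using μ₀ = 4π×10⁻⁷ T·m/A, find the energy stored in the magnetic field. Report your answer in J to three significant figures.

U ≈ 888 J

L = μ₀μᵣN²A/(2πR) = (4π×10⁻⁷)(2430)(2480)²(4.660×10^-4)/(2π×6.930×10^-2) = 20.1 H.
U = ½LI² = ½(20.1)(9.40)² = 888 J.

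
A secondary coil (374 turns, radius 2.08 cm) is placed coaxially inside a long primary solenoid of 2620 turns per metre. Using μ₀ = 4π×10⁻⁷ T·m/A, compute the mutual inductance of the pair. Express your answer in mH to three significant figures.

M ≈ 1.67 mH

The outer solenoid produces a uniform field B₁ = μ₀n₁I₁ across the inner coil,
so the flux linkage is N₂Φ = N₂B₁A₂ = μ₀n₁N₂A₂·I₁, giving M = μ₀n₁N₂A₂.
A₂ = πr² = π(2.080×10^-2 m)² = 1.359×10^-3 m².
M = (4π×10⁻⁷)(2620)(374)(1.359×10^-3) = 1.674×10^-3 H.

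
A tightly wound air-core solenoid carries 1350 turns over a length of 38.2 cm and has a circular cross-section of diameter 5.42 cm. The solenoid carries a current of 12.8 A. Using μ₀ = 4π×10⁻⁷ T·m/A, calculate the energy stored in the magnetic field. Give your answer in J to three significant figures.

A = π(d/2)² = π(2.710×10^-2 m)² = 2.307×10^-3 m².
L = μ₀N²A/ℓ = (4π×10⁻⁷)(1350)²(2.307×10^-3)/(0.382) = 1.383×10^-2 H.
U = ½LI² = ½(1.383×10^-2)(12.8)² = 1.133 J.

U ≈ 1.13 J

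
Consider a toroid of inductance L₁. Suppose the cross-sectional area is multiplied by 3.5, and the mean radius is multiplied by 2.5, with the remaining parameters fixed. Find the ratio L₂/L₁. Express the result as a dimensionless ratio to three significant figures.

For a toroid, L ∝ μᵣN²A/R.
L₂/L₁ = (3.5) × (2.5)^-1 = 1.40.

L₂/L₁ = 1.40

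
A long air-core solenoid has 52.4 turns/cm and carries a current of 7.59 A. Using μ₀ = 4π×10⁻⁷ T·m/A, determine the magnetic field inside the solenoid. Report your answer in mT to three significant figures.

Inside a long solenoid, B = μ₀nI.
B = (4π×10⁻⁷)(5.240×10^3 m⁻¹)(7.59 A) = 4.998×10^-2 T.

B ≈ 50.0 mT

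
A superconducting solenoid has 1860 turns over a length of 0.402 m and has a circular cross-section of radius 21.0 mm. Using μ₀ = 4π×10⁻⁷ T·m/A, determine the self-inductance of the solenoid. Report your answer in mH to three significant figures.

A = πr² = π(2.100×10^-2 m)² = 1.385×10^-3 m².
For a long solenoid, L = μ₀N²A/ℓ.
L = (4π×10⁻⁷)(1860)²(1.385×10^-3)/(0.402 m) = 1.498×10^-2 H.

L ≈ 15.0 mH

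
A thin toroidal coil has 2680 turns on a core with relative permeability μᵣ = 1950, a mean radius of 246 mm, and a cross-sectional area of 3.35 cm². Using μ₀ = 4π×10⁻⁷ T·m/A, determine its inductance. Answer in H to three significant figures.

For a thin toroid, L = μ₀μᵣN²A/(2πR).
L = (4π×10⁻⁷)(1950)(2680)²(3.350×10^-4) / (2π×0.246 m) = 3.8146 H.

L ≈ 3.81 H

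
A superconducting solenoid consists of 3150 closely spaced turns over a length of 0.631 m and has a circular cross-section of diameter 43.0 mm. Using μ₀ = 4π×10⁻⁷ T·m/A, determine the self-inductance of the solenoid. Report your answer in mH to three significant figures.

A = π(d/2)² = π(2.150×10^-2 m)² = 1.452×10^-3 m².
For a long solenoid, L = μ₀N²A/ℓ.
L = (4π×10⁻⁷)(3150)²(1.452×10^-3)/(0.631 m) = 2.870×10^-2 H.

L ≈ 28.7 mH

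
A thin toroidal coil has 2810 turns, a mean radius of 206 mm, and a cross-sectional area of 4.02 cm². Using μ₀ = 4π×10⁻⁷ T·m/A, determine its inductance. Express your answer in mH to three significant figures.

For a thin toroid, L = μ₀N²A/(2πR).
L = (4π×10⁻⁷)(2810)²(4.020×10^-4) / (2π×0.206 m) = 3.082×10^-3 H.

L ≈ 3.08 mH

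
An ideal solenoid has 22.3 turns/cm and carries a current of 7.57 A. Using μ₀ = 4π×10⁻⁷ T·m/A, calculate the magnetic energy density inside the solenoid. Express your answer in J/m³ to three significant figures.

u ≈ 179 J/m³

B = μ₀nI = (4π×10⁻⁷)(2.230×10^3)(7.57) = 2.121×10^-2 T.
u = B²/(2μ₀) = (2.121×10^-2)²/(2×4π×10⁻⁷) = 179.1 J/m³.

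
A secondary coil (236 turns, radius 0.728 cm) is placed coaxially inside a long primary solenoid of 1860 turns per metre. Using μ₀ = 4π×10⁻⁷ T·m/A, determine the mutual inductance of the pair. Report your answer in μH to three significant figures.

M ≈ 91.8 μH

The outer solenoid produces a uniform field B₁ = μ₀n₁I₁ across the inner coil,
so the flux linkage is N₂Φ = N₂B₁A₂ = μ₀n₁N₂A₂·I₁, giving M = μ₀n₁N₂A₂.
A₂ = πr² = π(7.280×10^-3 m)² = 1.66499×10^-4 m².
M = (4π×10⁻⁷)(1860)(236)(1.66499×10^-4) = 9.184×10^-5 H.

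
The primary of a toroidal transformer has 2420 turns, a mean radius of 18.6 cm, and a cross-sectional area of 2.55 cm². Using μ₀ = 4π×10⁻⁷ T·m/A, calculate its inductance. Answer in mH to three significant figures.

For a thin toroid, L = μ₀N²A/(2πR).
L = (4π×10⁻⁷)(2420)²(2.550×10^-4) / (2π×0.186 m) = 1.606×10^-3 H.

L ≈ 1.61 mH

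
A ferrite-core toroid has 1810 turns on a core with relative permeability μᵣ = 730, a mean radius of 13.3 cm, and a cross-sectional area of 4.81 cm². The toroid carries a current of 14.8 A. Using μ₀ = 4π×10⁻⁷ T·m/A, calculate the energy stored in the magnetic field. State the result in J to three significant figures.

L = μ₀μᵣN²A/(2πR) = (4π×10⁻⁷)(730)(1810)²(4.810×10^-4)/(2π×0.133) = 1.73 H.
U = ½LI² = ½(1.73)(14.8)² = 189.45 J.

U ≈ 189 J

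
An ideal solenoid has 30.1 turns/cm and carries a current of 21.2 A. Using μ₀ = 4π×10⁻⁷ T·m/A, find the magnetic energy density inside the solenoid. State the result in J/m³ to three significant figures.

u ≈ 2560 J/m³

B = μ₀nI = (4π×10⁻⁷)(3.010×10^3)(21.2) = 8.019×10^-2 T.
u = B²/(2μ₀) = (8.019×10^-2)²/(2×4π×10⁻⁷) = 2.558×10^3 J/m³.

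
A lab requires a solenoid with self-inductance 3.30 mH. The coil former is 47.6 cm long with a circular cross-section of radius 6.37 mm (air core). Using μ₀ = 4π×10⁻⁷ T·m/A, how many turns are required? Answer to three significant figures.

N ≈ 3130 turns

A = πr² = π(6.370×10^-3 m)² = 1.2748×10^-4 m².
From L = μ₀N²A/ℓ, N = √(Lℓ / (μ₀A)).
N = √[(3.300×10^-3)(0.476) / ((4π×10⁻⁷)×1.2748×10^-4)] = √(9.806×10^6) ≈ 3131.4.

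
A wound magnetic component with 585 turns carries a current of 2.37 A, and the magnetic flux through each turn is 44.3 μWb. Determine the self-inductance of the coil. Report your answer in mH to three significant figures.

L ≈ 10.9 mH

Self-inductance is defined by L = NΦ_B/I (flux linkage over current).
L = (585)(4.430×10^-5 Wb)/(2.37 A) = 1.093×10^-2 H.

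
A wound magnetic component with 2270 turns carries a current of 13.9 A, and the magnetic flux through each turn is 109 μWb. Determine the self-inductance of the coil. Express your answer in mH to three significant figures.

L ≈ 17.8 mH

Self-inductance is defined by L = NΦ_B/I (flux linkage over current).
L = (2270)(1.090×10^-4 Wb)/(13.9 A) = 1.780×10^-2 H.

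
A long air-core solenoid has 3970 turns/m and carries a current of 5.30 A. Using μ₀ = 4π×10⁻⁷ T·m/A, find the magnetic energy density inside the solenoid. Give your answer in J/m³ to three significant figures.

u ≈ 278 J/m³

B = μ₀nI = (4π×10⁻⁷)(3.970×10^3)(5.30) = 2.644×10^-2 T.
u = B²/(2μ₀) = (2.644×10^-2)²/(2×4π×10⁻⁷) = 278.2 J/m³.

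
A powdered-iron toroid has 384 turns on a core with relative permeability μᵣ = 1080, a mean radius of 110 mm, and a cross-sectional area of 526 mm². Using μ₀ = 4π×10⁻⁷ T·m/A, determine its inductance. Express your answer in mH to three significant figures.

L ≈ 152 mH

For a thin toroid, L = μ₀μᵣN²A/(2πR).
L = (4π×10⁻⁷)(1080)(384)²(5.260×10^-4) / (2π×0.11 m) = 0.1523 H.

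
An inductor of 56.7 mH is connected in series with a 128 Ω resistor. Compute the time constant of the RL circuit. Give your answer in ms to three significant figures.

τ = L/R = (5.670×10^-2 H)/(128 Ω) = 4.430×10^-4 s.

τ ≈ 0.443 ms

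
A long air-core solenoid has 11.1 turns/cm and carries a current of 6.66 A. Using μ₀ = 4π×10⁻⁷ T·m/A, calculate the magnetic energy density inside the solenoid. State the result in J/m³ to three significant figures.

u ≈ 34.3 J/m³

B = μ₀nI = (4π×10⁻⁷)(1.110×10^3)(6.66) = 9.290×10^-3 T.
u = B²/(2μ₀) = (9.290×10^-3)²/(2×4π×10⁻⁷) = 34.34 J/m³.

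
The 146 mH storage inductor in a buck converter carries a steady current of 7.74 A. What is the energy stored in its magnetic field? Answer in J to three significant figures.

U ≈ 4.37 J

Stored magnetic energy: U = ½LI².
U = ½(0.146 H)(7.74 A)² = 4.373 J.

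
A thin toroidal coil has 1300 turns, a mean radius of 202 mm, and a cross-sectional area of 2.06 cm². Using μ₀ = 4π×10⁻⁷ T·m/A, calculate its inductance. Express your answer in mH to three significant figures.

For a thin toroid, L = μ₀N²A/(2πR).
L = (4π×10⁻⁷)(1300)²(2.060×10^-4) / (2π×0.202 m) = 3.447×10^-4 H.

L ≈ 0.345 mH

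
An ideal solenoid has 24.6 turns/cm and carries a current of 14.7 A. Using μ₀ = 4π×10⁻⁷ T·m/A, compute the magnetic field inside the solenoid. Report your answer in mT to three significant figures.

B ≈ 45.4 mT

Inside a long solenoid, B = μ₀nI.
B = (4π×10⁻⁷)(2.460×10^3 m⁻¹)(14.7 A) = 4.544×10^-2 T.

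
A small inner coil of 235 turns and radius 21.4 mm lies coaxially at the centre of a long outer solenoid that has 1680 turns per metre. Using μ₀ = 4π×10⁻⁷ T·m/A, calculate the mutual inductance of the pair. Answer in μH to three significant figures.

M ≈ 714 μH

The outer solenoid produces a uniform field B₁ = μ₀n₁I₁ across the inner coil,
so the flux linkage is N₂Φ = N₂B₁A₂ = μ₀n₁N₂A₂·I₁, giving M = μ₀n₁N₂A₂.
A₂ = πr² = π(2.140×10^-2 m)² = 1.439×10^-3 m².
M = (4π×10⁻⁷)(1680)(235)(1.439×10^-3) = 7.138×10^-4 H.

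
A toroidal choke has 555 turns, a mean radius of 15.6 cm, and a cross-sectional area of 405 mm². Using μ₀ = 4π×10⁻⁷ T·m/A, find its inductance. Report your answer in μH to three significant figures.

For a thin toroid, L = μ₀N²A/(2πR).
L = (4π×10⁻⁷)(555)²(4.050×10^-4) / (2π×0.156 m) = 1.599×10^-4 H.

L ≈ 160 μH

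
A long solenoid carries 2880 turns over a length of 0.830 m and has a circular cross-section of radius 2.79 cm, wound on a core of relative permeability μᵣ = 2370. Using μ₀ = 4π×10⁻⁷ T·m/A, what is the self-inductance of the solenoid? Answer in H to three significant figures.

A = πr² = π(2.790×10^-2 m)² = 2.445×10^-3 m².
For a long solenoid, L = μ₀μᵣN²A/ℓ.
L = (4π×10⁻⁷)(2370)(2880)²(2.445×10^-3)/(0.83 m) = 72.78 H.

L ≈ 72.8 H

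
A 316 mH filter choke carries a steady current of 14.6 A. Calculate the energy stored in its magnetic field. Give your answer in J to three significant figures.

Stored magnetic energy: U = ½LI².
U = ½(0.316 H)(14.6 A)² = 33.68 J.

U ≈ 33.7 J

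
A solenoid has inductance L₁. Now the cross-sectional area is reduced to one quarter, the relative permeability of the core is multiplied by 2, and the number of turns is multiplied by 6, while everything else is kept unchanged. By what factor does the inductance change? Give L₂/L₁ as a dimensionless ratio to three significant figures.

For a solenoid, L ∝ μᵣN²A/ℓ.
L₂/L₁ = (0.25) × (2) × (6)^2 = 18.0.

L₂/L₁ = 18.0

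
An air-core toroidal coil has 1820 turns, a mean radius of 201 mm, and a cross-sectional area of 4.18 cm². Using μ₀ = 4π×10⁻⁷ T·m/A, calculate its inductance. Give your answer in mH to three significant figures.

L ≈ 1.38 mH

For a thin toroid, L = μ₀N²A/(2πR).
L = (4π×10⁻⁷)(1820)²(4.180×10^-4) / (2π×0.201 m) = 1.378×10^-3 H.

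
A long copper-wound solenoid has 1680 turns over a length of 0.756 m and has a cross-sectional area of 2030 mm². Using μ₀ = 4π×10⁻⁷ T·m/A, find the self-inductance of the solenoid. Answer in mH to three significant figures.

L ≈ 9.52 mH

A = 2030 mm² = 2.030×10^-3 m².
For a long solenoid, L = μ₀N²A/ℓ.
L = (4π×10⁻⁷)(1680)²(2.030×10^-3)/(0.756 m) = 9.524×10^-3 H.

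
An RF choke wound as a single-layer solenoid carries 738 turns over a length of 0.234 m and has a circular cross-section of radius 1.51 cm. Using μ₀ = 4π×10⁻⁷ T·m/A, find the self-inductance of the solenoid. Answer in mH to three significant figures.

A = πr² = π(1.510×10^-2 m)² = 7.163×10^-4 m².
For a long solenoid, L = μ₀N²A/ℓ.
L = (4π×10⁻⁷)(738)²(7.163×10^-4)/(0.234 m) = 2.095×10^-3 H.

L ≈ 2.10 mH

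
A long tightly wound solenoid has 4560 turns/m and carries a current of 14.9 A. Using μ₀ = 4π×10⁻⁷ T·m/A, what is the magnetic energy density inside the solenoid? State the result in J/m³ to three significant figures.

u ≈ 2900 J/m³

B = μ₀nI = (4π×10⁻⁷)(4.560×10^3)(14.9) = 8.538×10^-2 T.
u = B²/(2μ₀) = (8.538×10^-2)²/(2×4π×10⁻⁷) = 2.901×10^3 J/m³.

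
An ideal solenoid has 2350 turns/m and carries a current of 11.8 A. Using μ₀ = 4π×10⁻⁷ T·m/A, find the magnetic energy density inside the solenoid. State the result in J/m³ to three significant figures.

B = μ₀nI = (4π×10⁻⁷)(2.350×10^3)(11.8) = 3.4847×10^-2 T.
u = B²/(2μ₀) = (3.4847×10^-2)²/(2×4π×10⁻⁷) = 483.1 J/m³.

u ≈ 483 J/m³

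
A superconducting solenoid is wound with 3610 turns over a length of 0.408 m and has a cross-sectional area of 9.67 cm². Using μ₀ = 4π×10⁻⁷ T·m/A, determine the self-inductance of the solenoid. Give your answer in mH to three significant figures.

L ≈ 38.8 mH

A = 9.67 cm² = 9.670×10^-4 m².
For a long solenoid, L = μ₀N²A/ℓ.
L = (4π×10⁻⁷)(3610)²(9.670×10^-4)/(0.408 m) = 3.881×10^-2 H.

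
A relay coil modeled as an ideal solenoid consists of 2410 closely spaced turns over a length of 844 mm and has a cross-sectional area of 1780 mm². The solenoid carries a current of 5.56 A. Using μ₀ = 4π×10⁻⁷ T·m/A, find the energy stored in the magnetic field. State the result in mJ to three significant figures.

U ≈ 238 mJ

A = 1780 mm² = 1.780×10^-3 m².
L = μ₀N²A/ℓ = (4π×10⁻⁷)(2410)²(1.780×10^-3)/(0.844) = 1.539×10^-2 H.
U = ½LI² = ½(1.539×10^-2)(5.56)² = 0.2379 J.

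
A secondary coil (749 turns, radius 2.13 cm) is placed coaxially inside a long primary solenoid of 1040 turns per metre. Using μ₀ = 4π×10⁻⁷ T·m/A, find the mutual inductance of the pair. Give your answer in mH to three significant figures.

M ≈ 1.40 mH

The outer solenoid produces a uniform field B₁ = μ₀n₁I₁ across the inner coil,
so the flux linkage is N₂Φ = N₂B₁A₂ = μ₀n₁N₂A₂·I₁, giving M = μ₀n₁N₂A₂.
A₂ = πr² = π(2.130×10^-2 m)² = 1.425×10^-3 m².
M = (4π×10⁻⁷)(1040)(749)(1.425×10^-3) = 1.395×10^-3 H.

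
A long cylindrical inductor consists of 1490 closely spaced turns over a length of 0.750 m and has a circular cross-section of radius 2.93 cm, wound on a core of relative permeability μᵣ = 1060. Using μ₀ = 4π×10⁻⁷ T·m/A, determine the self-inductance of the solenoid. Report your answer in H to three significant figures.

L ≈ 10.6 H

A = πr² = π(2.930×10^-2 m)² = 2.697×10^-3 m².
For a long solenoid, L = μ₀μᵣN²A/ℓ.
L = (4π×10⁻⁷)(1060)(1490)²(2.697×10^-3)/(0.75 m) = 10.63 H.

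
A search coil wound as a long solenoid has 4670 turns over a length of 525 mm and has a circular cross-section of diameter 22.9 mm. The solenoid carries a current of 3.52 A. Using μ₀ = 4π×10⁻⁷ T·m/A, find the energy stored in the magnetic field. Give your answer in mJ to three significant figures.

U ≈ 133 mJ

A = π(d/2)² = π(1.145×10^-2 m)² = 4.119×10^-4 m².
L = μ₀N²A/ℓ = (4π×10⁻⁷)(4670)²(4.119×10^-4)/(0.525) = 2.150×10^-2 H.
U = ½LI² = ½(2.150×10^-2)(3.52)² = 0.1332 J.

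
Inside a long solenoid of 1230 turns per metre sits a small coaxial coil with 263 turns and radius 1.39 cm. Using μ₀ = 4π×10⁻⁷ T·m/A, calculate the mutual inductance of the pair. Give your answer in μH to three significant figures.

M ≈ 247 μH

The outer solenoid produces a uniform field B₁ = μ₀n₁I₁ across the inner coil,
so the flux linkage is N₂Φ = N₂B₁A₂ = μ₀n₁N₂A₂·I₁, giving M = μ₀n₁N₂A₂.
A₂ = πr² = π(1.390×10^-2 m)² = 6.070×10^-4 m².
M = (4π×10⁻⁷)(1230)(263)(6.070×10^-4) = 2.467×10^-4 H.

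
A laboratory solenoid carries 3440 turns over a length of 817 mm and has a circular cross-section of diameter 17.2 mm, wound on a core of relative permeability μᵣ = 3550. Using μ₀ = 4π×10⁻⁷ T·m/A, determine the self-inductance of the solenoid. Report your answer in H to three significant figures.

L ≈ 15.0 H

A = π(d/2)² = π(8.600×10^-3 m)² = 2.324×10^-4 m².
For a long solenoid, L = μ₀μᵣN²A/ℓ.
L = (4π×10⁻⁷)(3550)(3440)²(2.324×10^-4)/(0.817 m) = 15.01 H.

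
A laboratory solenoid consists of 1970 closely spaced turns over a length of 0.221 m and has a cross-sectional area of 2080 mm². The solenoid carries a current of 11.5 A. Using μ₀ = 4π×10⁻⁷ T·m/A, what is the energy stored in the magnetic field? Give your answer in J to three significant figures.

U ≈ 3.04 J

A = 2080 mm² = 2.080×10^-3 m².
L = μ₀N²A/ℓ = (4π×10⁻⁷)(1970)²(2.080×10^-3)/(0.221) = 4.590×10^-2 H.
U = ½LI² = ½(4.590×10^-2)(11.5)² = 3.035 J.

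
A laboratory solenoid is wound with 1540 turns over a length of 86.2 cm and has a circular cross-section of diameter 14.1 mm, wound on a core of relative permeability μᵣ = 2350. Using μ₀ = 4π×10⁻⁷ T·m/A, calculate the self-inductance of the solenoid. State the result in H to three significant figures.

A = π(d/2)² = π(7.050×10^-3 m)² = 1.561×10^-4 m².
For a long solenoid, L = μ₀μᵣN²A/ℓ.
L = (4π×10⁻⁷)(2350)(1540)²(1.561×10^-4)/(0.862 m) = 1.269 H.

L ≈ 1.27 H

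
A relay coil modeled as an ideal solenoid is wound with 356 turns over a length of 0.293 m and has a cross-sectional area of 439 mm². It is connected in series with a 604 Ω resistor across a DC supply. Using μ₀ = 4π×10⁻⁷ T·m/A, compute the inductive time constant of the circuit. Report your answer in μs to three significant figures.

τ ≈ 0.395 μs

A = 439 mm² = 4.390×10^-4 m².
L = μ₀N²A/ℓ = (4π×10⁻⁷)(356)²(4.390×10^-4)/(0.293) = 2.386×10^-4 H.
τ = L/R = (2.386×10^-4)/(604) = 3.951×10^-7 s.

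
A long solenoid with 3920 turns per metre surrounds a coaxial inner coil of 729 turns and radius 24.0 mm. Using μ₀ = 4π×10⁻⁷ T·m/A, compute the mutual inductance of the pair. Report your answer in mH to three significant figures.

The outer solenoid produces a uniform field B₁ = μ₀n₁I₁ across the inner coil,
so the flux linkage is N₂Φ = N₂B₁A₂ = μ₀n₁N₂A₂·I₁, giving M = μ₀n₁N₂A₂.
A₂ = πr² = π(2.400×10^-2 m)² = 1.810×10^-3 m².
M = (4π×10⁻⁷)(3920)(729)(1.810×10^-3) = 6.498×10^-3 H.

M ≈ 6.50 mH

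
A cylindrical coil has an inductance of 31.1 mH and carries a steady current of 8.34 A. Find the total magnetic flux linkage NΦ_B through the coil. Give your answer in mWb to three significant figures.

NΦ_B ≈ 259 mWb

From L = NΦ_B/I, the flux linkage is NΦ_B = LI.
NΦ_B = (3.110×10^-2 H)(8.34 A) = 0.2594 Wb.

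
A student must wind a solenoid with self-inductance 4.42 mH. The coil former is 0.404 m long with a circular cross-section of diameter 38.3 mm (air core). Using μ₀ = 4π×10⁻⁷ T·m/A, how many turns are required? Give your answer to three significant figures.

N ≈ 1110 turns

A = π(d/2)² = π(1.915×10^-2 m)² = 1.152×10^-3 m².
From L = μ₀N²A/ℓ, N = √(Lℓ / (μ₀A)).
N = √[(4.420×10^-3)(0.404) / ((4π×10⁻⁷)×1.152×10^-3)] = √(1.233×10^6) ≈ 1110.6.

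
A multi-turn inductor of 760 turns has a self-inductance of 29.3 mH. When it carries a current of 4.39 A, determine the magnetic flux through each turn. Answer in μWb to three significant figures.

From L = NΦ_B/I, the flux per turn is Φ_B = LI/N.
Φ_B = (2.930×10^-2 H)(4.39 A)/760 = 1.692×10^-4 Wb.

Φ_B ≈ 169 μWb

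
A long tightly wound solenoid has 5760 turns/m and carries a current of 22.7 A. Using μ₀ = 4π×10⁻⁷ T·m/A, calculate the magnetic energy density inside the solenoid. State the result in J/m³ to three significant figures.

B = μ₀nI = (4π×10⁻⁷)(5.760×10^3)(22.7) = 0.1643 T.
u = B²/(2μ₀) = (0.1643)²/(2×4π×10⁻⁷) = 1.074×10^4 J/m³.

u ≈ 10700 J/m³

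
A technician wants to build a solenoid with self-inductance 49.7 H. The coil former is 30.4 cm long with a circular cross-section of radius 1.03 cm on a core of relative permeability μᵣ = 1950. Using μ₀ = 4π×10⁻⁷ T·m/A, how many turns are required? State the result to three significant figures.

N ≈ 4300 turns

A = πr² = π(1.030×10^-2 m)² = 3.333×10^-4 m².
From L = μ₀μᵣN²A/ℓ, N = √(Lℓ / (μ₀μᵣA)).
N = √[(49.7)(0.304) / ((4π×10⁻⁷)(1950)×3.333×10^-4)] = √(1.850×10^7) ≈ 4301.1.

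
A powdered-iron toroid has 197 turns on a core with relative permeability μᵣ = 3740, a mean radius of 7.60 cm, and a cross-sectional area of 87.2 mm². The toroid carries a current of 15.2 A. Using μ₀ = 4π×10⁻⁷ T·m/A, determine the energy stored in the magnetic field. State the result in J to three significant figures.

U ≈ 3.85 J

L = μ₀μᵣN²A/(2πR) = (4π×10⁻⁷)(3740)(197)²(8.720×10^-5)/(2π×7.600×10^-2) = 3.331×10^-2 H.
U = ½LI² = ½(3.331×10^-2)(15.2)² = 3.848 J.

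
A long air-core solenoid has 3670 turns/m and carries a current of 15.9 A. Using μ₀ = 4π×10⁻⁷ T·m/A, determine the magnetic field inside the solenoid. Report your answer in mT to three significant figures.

B ≈ 73.3 mT

Inside a long solenoid, B = μ₀nI.
B = (4π×10⁻⁷)(3.670×10^3 m⁻¹)(15.9 A) = 7.333×10^-2 T.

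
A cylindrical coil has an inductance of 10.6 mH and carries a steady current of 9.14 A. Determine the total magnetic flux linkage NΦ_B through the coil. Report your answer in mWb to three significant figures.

From L = NΦ_B/I, the flux linkage is NΦ_B = LI.
NΦ_B = (1.060×10^-2 H)(9.14 A) = 9.688×10^-2 Wb.

NΦ_B ≈ 96.9 mWb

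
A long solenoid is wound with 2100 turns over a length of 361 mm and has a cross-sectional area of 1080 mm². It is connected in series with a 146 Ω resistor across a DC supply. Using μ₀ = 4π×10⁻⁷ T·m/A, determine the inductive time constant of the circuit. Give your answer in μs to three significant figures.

τ ≈ 114 μs

A = 1080 mm² = 1.080×10^-3 m².
L = μ₀N²A/ℓ = (4π×10⁻⁷)(2100)²(1.080×10^-3)/(0.361) = 1.658×10^-2 H.
τ = L/R = (1.658×10^-2)/(146) = 1.136×10^-4 s.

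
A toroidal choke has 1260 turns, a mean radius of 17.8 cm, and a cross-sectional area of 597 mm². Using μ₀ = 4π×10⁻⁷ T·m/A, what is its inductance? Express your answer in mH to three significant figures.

L ≈ 1.06 mH

For a thin toroid, L = μ₀N²A/(2πR).
L = (4π×10⁻⁷)(1260)²(5.970×10^-4) / (2π×0.178 m) = 1.0649×10^-3 H.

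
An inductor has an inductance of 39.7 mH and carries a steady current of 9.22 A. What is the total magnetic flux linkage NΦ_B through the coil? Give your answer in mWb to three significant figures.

From L = NΦ_B/I, the flux linkage is NΦ_B = LI.
NΦ_B = (3.970×10^-2 H)(9.22 A) = 0.366 Wb.

NΦ_B ≈ 366 mWb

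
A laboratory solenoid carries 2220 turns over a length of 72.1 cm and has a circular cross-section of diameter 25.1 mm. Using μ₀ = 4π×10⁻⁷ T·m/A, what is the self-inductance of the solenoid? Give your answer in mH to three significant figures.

A = π(d/2)² = π(1.255×10^-2 m)² = 4.948×10^-4 m².
For a long solenoid, L = μ₀N²A/ℓ.
L = (4π×10⁻⁷)(2220)²(4.948×10^-4)/(0.721 m) = 4.250×10^-3 H.

L ≈ 4.25 mH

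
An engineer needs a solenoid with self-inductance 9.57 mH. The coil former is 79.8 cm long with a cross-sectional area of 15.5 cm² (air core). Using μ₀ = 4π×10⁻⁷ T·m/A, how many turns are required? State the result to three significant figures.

N ≈ 1980 turns

A = 15.5 cm² = 1.550×10^-3 m².
From L = μ₀N²A/ℓ, N = √(Lℓ / (μ₀A)).
N = √[(9.570×10^-3)(0.798) / ((4π×10⁻⁷)×1.550×10^-3)] = √(3.921×10^6) ≈ 1980.1.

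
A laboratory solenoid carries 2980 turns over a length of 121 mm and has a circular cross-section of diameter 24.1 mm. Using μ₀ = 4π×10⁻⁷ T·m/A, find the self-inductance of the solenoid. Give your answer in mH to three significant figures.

A = π(d/2)² = π(1.205×10^-2 m)² = 4.562×10^-4 m².
For a long solenoid, L = μ₀N²A/ℓ.
L = (4π×10⁻⁷)(2980)²(4.562×10^-4)/(0.121 m) = 4.207×10^-2 H.

L ≈ 42.1 mH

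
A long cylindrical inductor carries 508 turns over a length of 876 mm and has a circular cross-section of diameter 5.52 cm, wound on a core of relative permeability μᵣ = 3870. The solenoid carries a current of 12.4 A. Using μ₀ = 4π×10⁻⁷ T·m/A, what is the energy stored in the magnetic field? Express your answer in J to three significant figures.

A = π(d/2)² = π(2.760×10^-2 m)² = 2.393×10^-3 m².
L = μ₀μᵣN²A/ℓ = (4π×10⁻⁷)(3870)(508)²(2.393×10^-3)/(0.876) = 3.429 H.
U = ½LI² = ½(3.429)(12.4)² = 263.6 J.

U ≈ 264 J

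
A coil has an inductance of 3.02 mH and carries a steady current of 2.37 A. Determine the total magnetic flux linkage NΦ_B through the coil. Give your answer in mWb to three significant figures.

From L = NΦ_B/I, the flux linkage is NΦ_B = LI.
NΦ_B = (3.020×10^-3 H)(2.37 A) = 7.157×10^-3 Wb.

NΦ_B ≈ 7.16 mWb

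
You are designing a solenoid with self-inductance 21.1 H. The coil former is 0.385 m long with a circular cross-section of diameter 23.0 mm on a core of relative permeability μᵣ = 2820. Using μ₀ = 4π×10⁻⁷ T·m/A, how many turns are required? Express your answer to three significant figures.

A = π(d/2)² = π(1.150×10^-2 m)² = 4.1548×10^-4 m².
From L = μ₀μᵣN²A/ℓ, N = √(Lℓ / (μ₀μᵣA)).
N = √[(21.1)(0.385) / ((4π×10⁻⁷)(2820)×4.1548×10^-4)] = √(5.517×10^6) ≈ 2348.9.

N ≈ 2350 turns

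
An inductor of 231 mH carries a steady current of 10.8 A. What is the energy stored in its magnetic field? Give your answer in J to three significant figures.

Stored magnetic energy: U = ½LI².
U = ½(0.231 H)(10.8 A)² = 13.47 J.

U ≈ 13.5 J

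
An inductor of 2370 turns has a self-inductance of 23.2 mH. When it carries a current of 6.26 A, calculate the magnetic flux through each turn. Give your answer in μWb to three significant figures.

Φ_B ≈ 61.3 μWb

From L = NΦ_B/I, the flux per turn is Φ_B = LI/N.
Φ_B = (2.320×10^-2 H)(6.26 A)/2370 = 6.128×10^-5 Wb.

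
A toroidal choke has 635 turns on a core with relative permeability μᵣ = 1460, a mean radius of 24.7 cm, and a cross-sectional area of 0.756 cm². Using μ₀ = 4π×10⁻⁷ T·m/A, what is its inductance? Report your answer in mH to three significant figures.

For a thin toroid, L = μ₀μᵣN²A/(2πR).
L = (4π×10⁻⁷)(1460)(635)²(7.560×10^-5) / (2π×0.247 m) = 3.604×10^-2 H.

L ≈ 36.0 mH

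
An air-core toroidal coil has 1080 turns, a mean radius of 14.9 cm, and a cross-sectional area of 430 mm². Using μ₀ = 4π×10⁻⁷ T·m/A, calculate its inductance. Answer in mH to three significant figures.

L ≈ 0.673 mH

For a thin toroid, L = μ₀N²A/(2πR).
L = (4π×10⁻⁷)(1080)²(4.300×10^-4) / (2π×0.149 m) = 6.732×10^-4 H.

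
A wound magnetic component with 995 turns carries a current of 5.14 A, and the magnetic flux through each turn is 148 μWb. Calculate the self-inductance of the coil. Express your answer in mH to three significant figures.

Self-inductance is defined by L = NΦ_B/I (flux linkage over current).
L = (995)(1.480×10^-4 Wb)/(5.14 A) = 2.86498×10^-2 H.

L ≈ 28.6 mH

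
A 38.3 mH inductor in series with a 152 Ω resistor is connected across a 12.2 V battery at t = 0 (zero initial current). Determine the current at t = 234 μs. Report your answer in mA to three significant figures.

τ = L/R = 3.830×10^-2/152 = 2.520×10^-4 s; final current I_∞ = ε/R = 12.2/152 = 8.026×10^-2 A.
I(t) = I_∞(1 − e^(−t/τ)) with t/τ = 0.929.
I = (8.026×10^-2)(1 − e^(−0.929)) = 4.855×10^-2 A.

I ≈ 48.6 mA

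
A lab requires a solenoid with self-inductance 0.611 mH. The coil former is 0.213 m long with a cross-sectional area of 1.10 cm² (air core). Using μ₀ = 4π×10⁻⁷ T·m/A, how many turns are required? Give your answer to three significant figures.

N ≈ 970 turns

A = 1.10 cm² = 1.100×10^-4 m².
From L = μ₀N²A/ℓ, N = √(Lℓ / (μ₀A)).
N = √[(6.110×10^-4)(0.213) / ((4π×10⁻⁷)×1.100×10^-4)] = √(9.41496×10^5) ≈ 970.3.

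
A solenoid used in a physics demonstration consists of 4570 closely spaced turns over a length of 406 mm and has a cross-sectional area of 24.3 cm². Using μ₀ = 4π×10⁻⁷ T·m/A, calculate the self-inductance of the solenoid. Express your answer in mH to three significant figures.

A = 24.3 cm² = 2.430×10^-3 m².
For a long solenoid, L = μ₀N²A/ℓ.
L = (4π×10⁻⁷)(4570)²(2.430×10^-3)/(0.406 m) = 0.1571 H.

L ≈ 157 mH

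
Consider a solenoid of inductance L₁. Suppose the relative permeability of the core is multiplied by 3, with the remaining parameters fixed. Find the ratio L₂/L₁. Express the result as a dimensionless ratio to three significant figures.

L₂/L₁ = 3.00

For a solenoid, L ∝ μᵣN²A/ℓ.
L₂/L₁ = (3) = 3.00.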